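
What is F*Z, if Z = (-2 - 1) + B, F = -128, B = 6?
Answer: -384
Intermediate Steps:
Z = 3 (Z = (-2 - 1) + 6 = -3 + 6 = 3)
F*Z = -128*3 = -384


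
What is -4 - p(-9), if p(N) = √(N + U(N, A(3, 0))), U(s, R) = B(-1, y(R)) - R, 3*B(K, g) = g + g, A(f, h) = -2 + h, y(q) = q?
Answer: -4 - 5*I*√3/3 ≈ -4.0 - 2.8868*I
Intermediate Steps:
B(K, g) = 2*g/3 (B(K, g) = (g + g)/3 = (2*g)/3 = 2*g/3)
U(s, R) = -R/3 (U(s, R) = 2*R/3 - R = -R/3)
p(N) = √(⅔ + N) (p(N) = √(N - (-2 + 0)/3) = √(N - ⅓*(-2)) = √(N + ⅔) = √(⅔ + N))
-4 - p(-9) = -4 - √(6 + 9*(-9))/3 = -4 - √(6 - 81)/3 = -4 - √(-75)/3 = -4 - 5*I*√3/3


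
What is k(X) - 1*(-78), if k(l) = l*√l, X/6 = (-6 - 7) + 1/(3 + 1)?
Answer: 78 - 459*I*√34/4 ≈ 78.0 - 669.1*I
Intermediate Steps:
X = -153/2 (X = 6*((-6 - 7) + 1/(3 + 1)) = 6*(-13 + 1/4) = 6*(-13 + ¼) = 6*(-51/4) = -153/2 ≈ -76.500)
k(l) = l^(3/2)
k(X) - 1*(-78) = (-153/2)^(3/2) - 1*(-78) = -459*I*√34/4 + 78 = 78 - 459*I*√34/4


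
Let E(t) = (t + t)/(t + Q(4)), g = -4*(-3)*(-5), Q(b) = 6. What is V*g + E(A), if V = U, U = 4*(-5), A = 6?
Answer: 1201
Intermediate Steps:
g = -60 (g = 12*(-5) = -60)
U = -20
E(t) = 2*t/(6 + t) (E(t) = (t + t)/(t + 6) = (2*t)/(6 + t) = 2*t/(6 + t))
V = -20
V*g + E(A) = -20*(-60) + 2*6/(6 + 6) = 1200 + 2*6/12 = 1200 + 2*6*(1/12) = 1200 + 1 = 1201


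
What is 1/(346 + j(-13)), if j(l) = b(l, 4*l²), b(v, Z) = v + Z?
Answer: 1/1009 ≈ 0.00099108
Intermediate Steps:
b(v, Z) = Z + v
j(l) = l + 4*l² (j(l) = 4*l² + l = l + 4*l²)
1/(346 + j(-13)) = 1/(346 - 13*(1 + 4*(-13))) = 1/(346 - 13*(1 - 52)) = 1/(346 - 13*(-51)) = 1/(346 + 663) = 1/1009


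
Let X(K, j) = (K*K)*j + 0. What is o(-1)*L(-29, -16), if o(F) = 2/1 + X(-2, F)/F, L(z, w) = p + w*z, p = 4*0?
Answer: 2784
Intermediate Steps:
p = 0
L(z, w) = w*z (L(z, w) = 0 + w*z = w*z)
X(K, j) = j*K² (X(K, j) = K²*j + 0 = j*K² + 0 = j*K²)
o(F) = 6 (o(F) = 2/1 + (F*(-2)²)/F = 2*1 + (F*4)/F = 2 + (4*F)/F = 2 + 4 = 6)
o(-1)*L(-29, -16) = 6*(-16*(-29)) = 6*464 = 2784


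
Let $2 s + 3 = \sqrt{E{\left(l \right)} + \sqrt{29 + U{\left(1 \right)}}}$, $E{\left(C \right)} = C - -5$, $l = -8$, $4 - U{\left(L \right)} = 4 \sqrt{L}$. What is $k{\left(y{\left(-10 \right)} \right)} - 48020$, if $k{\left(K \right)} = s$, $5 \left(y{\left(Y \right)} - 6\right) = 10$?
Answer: $- \frac{96043}{2} + \frac{\sqrt{-3 + \sqrt{29}}}{2} \approx -48021.0$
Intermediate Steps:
$y{\left(Y \right)} = 8$ ($y{\left(Y \right)} = 6 + \frac{1}{5} \cdot 10 = 6 + 2 = 8$)
$U{\left(L \right)} = 4 - 4 \sqrt{L}$
$E{\left(C \right)} = 5 + C$ ($E{\left(C \right)} = C + 5 = 5 + C$)
$s = - \frac{3}{2} + \frac{\sqrt{-3 + \sqrt{29}}}{2}$ ($s = - \frac{3}{2} + \frac{\sqrt{\left(5 - 8\right) + \sqrt{29 + \left(4 - 4 \sqrt{1}\right)}}}{2} = - \frac{3}{2} + \frac{\sqrt{-3 + \sqrt{29 + \left(4 - 4\right)}}}{2} = - \frac{3}{2} + \frac{\sqrt{-3 + \sqrt{29 + 0}}}{2} = - \frac{3}{2} + \frac{\sqrt{-3 + \sqrt{29}}}{2} \approx -0.7278$)
$k{\left(K \right)} = - \frac{3}{2} + \frac{\sqrt{-3 + \sqrt{29}}}{2}$
$k{\left(y{\left(-10 \right)} \right)} - 48020 = \left(- \frac{3}{2} + \frac{\sqrt{-3 + \sqrt{29}}}{2}\right) - 48020 = - \frac{96043}{2} + \frac{\sqrt{-3 + \sqrt{29}}}{2}$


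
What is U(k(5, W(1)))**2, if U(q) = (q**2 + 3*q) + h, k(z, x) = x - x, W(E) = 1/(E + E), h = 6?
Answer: 36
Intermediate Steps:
W(E) = 1/(2*E)
k(z, x) = 0
U(q) = 6 + q**2 + 3*q (U(q) = (q**2 + 3*q) + 6 = 6 + q**2 + 3*q)
U(k(5, W(1)))**2 = (6 + 0**2 + 3*0)**2 = (6 + 0 + 0)**2 = 6**2 = 36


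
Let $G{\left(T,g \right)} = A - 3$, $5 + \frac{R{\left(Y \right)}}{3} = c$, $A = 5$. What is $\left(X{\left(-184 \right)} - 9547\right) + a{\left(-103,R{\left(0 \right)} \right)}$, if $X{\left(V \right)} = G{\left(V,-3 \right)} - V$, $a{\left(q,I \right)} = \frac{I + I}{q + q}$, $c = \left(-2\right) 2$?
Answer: $- \frac{964156}{103} \approx -9360.7$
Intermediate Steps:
$c = -4$
$R{\left(Y \right)} = -27$ ($R{\left(Y \right)} = -15 + 3 \left(-4\right) = -15 - 12 = -27$)
$G{\left(T,g \right)} = 2$ ($G{\left(T,g \right)} = 5 - 3 = 2$)
$a{\left(q,I \right)} = \frac{I}{q}$ ($a{\left(q,I \right)} = \frac{2 I}{2 q} = 2 I \frac{1}{2 q} = \frac{I}{q}$)
$X{\left(V \right)} = 2 - V$
$\left(X{\left(-184 \right)} - 9547\right) + a{\left(-103,R{\left(0 \right)} \right)} = \left(\left(2 - -184\right) - 9547\right) - \frac{27}{-103} = \left(\left(2 + 184\right) - 9547\right) - - \frac{27}{103} = \left(186 - 9547\right) + \frac{27}{103} = -9361 + \frac{27}{103} = - \frac{964156}{103}$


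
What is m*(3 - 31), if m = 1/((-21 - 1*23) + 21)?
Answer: 28/23 ≈ 1.2174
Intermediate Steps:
m = -1/23 (m = 1/((-21 - 23) + 21) = 1/(-44 + 21) = 1/(-23) = -1/23 ≈ -0.043478)
m*(3 - 31) = -(3 - 31)/23 = -1/23*(-28) = 28/23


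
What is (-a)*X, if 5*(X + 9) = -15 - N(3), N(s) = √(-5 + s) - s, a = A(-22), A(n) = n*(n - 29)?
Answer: 63954/5 + 1122*I*√2/5 ≈ 12791.0 + 317.35*I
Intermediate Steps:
A(n) = n*(-29 + n)
a = 1122 (a = -22*(-29 - 22) = -22*(-51) = 1122)
X = -57/5 - I*√2/5 (X = -9 + (-15 - (√(-5 + 3) - 1*3))/5 = -9 + (-15 - (√(-2) - 3))/5 = -9 + (-15 - (I*√2 - 3))/5 = -9 + (-15 - (-3 + I*√2))/5 = -9 + (-15 + (3 - I*√2))/5 = -9 + (-12 - I*√2)/5 = -9 + (-12/5 - I*√2/5) = -57/5 - I*√2/5 ≈ -11.4 - 0.28284*I)
(-a)*X = (-1*1122)*(-57/5 - I*√2/5) = -1122*(-57/5 - I*√2/5) = 63954/5 + 1122*I*√2/5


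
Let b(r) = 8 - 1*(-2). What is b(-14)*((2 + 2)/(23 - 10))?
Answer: 40/13 ≈ 3.0769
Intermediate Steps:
b(r) = 10 (b(r) = 8 + 2 = 10)
b(-14)*((2 + 2)/(23 - 10)) = 10*((2 + 2)/(23 - 10)) = 10*(4/13) = 40/13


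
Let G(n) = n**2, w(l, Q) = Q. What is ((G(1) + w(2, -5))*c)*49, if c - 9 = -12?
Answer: 588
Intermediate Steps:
c = -3 (c = 9 - 12 = -3)
((G(1) + w(2, -5))*c)*49 = ((1**2 - 5)*(-3))*49 = ((1 - 5)*(-3))*49 = -4*(-3)*49 = 12*49 = 588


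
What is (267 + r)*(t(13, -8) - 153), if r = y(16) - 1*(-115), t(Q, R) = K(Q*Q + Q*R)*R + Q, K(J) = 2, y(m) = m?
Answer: -62088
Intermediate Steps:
t(Q, R) = Q + 2*R (t(Q, R) = 2*R + Q = Q + 2*R)
r = 131 (r = 16 - 1*(-115) = 16 + 115 = 131)
(267 + r)*(t(13, -8) - 153) = (267 + 131)*((13 + 2*(-8)) - 153) = 398*((13 - 16) - 153) = 398*(-3 - 153) = 398*(-156) = -62088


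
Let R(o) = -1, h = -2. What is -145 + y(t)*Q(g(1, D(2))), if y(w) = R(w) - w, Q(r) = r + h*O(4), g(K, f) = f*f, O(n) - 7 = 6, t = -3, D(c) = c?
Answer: -189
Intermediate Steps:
O(n) = 13 (O(n) = 7 + 6 = 13)
g(K, f) = f**2
Q(r) = -26 + r (Q(r) = r - 2*13 = r - 26 = -26 + r)
y(w) = -1 - w
-145 + y(t)*Q(g(1, D(2))) = -145 + (-1 - 1*(-3))*(-26 + 2**2) = -145 + (-1 + 3)*(-26 + 4) = -145 + 2*(-22) = -145 - 44 = -189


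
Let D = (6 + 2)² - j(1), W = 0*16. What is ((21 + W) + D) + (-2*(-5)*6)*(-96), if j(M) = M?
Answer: -5676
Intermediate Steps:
W = 0
D = 63 (D = (6 + 2)² - 1*1 = 8² - 1 = 64 - 1 = 63)
((21 + W) + D) + (-2*(-5)*6)*(-96) = ((21 + 0) + 63) + (-2*(-5)*6)*(-96) = (21 + 63) + (10*6)*(-96) = 84 + 60*(-96) = 84 - 5760 = -5676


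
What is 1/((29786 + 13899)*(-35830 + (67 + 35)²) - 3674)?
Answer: -1/1110738484 ≈ -9.0030e-10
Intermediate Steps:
1/((29786 + 13899)*(-35830 + (67 + 35)²) - 3674) = 1/(43685*(-35830 + 102²) - 3674) = 1/(43685*(-35830 + 10404) - 3674) = 1/(43685*(-25426) - 3674) = 1/(-1110734810 - 3674) = 1/(-1110738484) = -1/1110738484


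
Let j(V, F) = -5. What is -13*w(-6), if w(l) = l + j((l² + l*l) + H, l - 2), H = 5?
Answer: 143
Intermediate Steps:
w(l) = -5 + l (w(l) = l - 5 = -5 + l)
-13*w(-6) = -13*(-5 - 6) = -13*(-11) = 143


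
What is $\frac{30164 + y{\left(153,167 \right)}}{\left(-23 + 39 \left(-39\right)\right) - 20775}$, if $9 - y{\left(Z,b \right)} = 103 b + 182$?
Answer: $- \frac{12790}{22319} \approx -0.57305$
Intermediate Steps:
$y{\left(Z,b \right)} = -173 - 103 b$ ($y{\left(Z,b \right)} = 9 - \left(103 b + 182\right) = 9 - \left(182 + 103 b\right) = -173 - 103 b$)
$\frac{30164 + y{\left(153,167 \right)}}{\left(-23 + 39 \left(-39\right)\right) - 20775} = \frac{30164 - 17374}{\left(-23 + 39 \left(-39\right)\right) - 20775} = \frac{30164 - 17374}{\left(-23 - 1521\right) - 20775} = \frac{30164 - 17374}{-1544 - 20775} = \frac{12790}{-22319} = 12790 \left(- \frac{1}{22319}\right) = - \frac{12790}{22319}$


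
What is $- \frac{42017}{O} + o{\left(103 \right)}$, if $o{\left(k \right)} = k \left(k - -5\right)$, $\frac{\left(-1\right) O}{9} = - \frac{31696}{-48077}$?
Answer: $\frac{5193328045}{285264} \approx 18205.0$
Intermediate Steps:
$O = - \frac{285264}{48077}$ ($O = - 9 \left(- \frac{31696}{-48077}\right) = - 9 \left(\left(-31696\right) \left(- \frac{1}{48077}\right)\right) = \left(-9\right) \frac{31696}{48077} = - \frac{285264}{48077} \approx -5.9335$)
$o{\left(k \right)} = k \left(5 + k\right)$ ($o{\left(k \right)} = k \left(k + 5\right) = k \left(5 + k\right)$)
$- \frac{42017}{O} + o{\left(103 \right)} = - \frac{42017}{- \frac{285264}{48077}} + 103 \left(5 + 103\right) = \left(-42017\right) \left(- \frac{48077}{285264}\right) + 103 \cdot 108 = \frac{2020051309}{285264} + 11124 = \frac{5193328045}{285264}$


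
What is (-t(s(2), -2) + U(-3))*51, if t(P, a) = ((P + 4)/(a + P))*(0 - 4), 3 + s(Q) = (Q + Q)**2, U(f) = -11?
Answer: -2703/11 ≈ -245.73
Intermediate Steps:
s(Q) = -3 + 4*Q**2 (s(Q) = -3 + (Q + Q)**2 = -3 + (2*Q)**2 = -3 + 4*Q**2)
t(P, a) = -4*(4 + P)/(P + a) (t(P, a) = ((4 + P)/(P + a))*(-4) = -4*(4 + P)/(P + a))
(-t(s(2), -2) + U(-3))*51 = (-4*(-4 - (-3 + 4*2**2))/((-3 + 4*2**2) - 2) - 11)*51 = (-4*(-4 - (-3 + 4*4))/((-3 + 4*4) - 2) - 11)*51 = (-4*(-4 - (-3 + 16))/((-3 + 16) - 2) - 11)*51 = (-4*(-4 - 1*13)/(13 - 2) - 11)*51 = (-4*(-4 - 13)/11 - 11)*51 = (-4*(-17)/11 - 11)*51 = (-1*(-68/11) - 11)*51 = (68/11 - 11)*51 = -53/11*51 = -2703/11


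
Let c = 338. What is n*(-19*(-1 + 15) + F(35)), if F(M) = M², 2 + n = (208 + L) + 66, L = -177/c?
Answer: 87996881/338 ≈ 2.6035e+5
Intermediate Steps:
L = -177/338 ≈ -0.52367
n = 91759/338 (n = -2 + ((208 - 177/338) + 66) = -2 + (70127/338 + 66) = -2 + 92435/338 = 91759/338 ≈ 271.48)
n*(-19*(-1 + 15) + F(35)) = 91759*(-19*(-1 + 15) + 35²)/338 = 91759*(-19*14 + 1225)/338 = 91759*(-266 + 1225)/338 = (91759/338)*959 = 87996881/338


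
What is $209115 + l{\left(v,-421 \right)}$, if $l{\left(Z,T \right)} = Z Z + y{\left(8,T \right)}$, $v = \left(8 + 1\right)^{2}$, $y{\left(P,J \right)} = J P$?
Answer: $212308$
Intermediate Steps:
$v = 81$ ($v = 9^{2} = 81$)
$l{\left(Z,T \right)} = Z^{2} + 8 T$ ($l{\left(Z,T \right)} = Z Z + T 8 = Z^{2} + 8 T$)
$209115 + l{\left(v,-421 \right)} = 209115 + \left(81^{2} + 8 \left(-421\right)\right) = 209115 + \left(6561 - 3368\right) = 209115 + 3193 = 212308$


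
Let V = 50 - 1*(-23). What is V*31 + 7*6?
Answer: 2305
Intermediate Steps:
V = 73 (V = 50 + 23 = 73)
V*31 + 7*6 = 73*31 + 7*6 = 2263 + 42 = 2305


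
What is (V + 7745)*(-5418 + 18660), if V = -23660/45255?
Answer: 44200070126/431 ≈ 1.0255e+8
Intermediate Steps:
V = -676/1293 (V = -23660*1/45255 = -676/1293 ≈ -0.52281)
(V + 7745)*(-5418 + 18660) = (-676/1293 + 7745)*(-5418 + 18660) = (10013609/1293)*13242 = 44200070126/431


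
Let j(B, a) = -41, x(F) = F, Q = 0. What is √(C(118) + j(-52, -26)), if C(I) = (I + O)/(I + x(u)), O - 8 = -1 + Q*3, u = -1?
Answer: 8*I*√949/39 ≈ 6.3191*I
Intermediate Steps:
O = 7 (O = 8 + (-1 + 0*3) = 8 + (-1 + 0) = 8 - 1 = 7)
C(I) = (7 + I)/(-1 + I) (C(I) = (I + 7)/(I - 1) = (7 + I)/(-1 + I))
√(C(118) + j(-52, -26)) = √((7 + 118)/(-1 + 118) - 41) = √(125/117 - 41) = √(-4672/117) = 8*I*√949/39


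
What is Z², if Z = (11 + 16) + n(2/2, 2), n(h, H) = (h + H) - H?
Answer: 784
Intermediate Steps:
n(h, H) = h (n(h, H) = (H + h) - H = h)
Z = 28 (Z = (11 + 16) + 2/2 = 27 + 2*(½) = 27 + 1 = 28)
Z² = 28² = 784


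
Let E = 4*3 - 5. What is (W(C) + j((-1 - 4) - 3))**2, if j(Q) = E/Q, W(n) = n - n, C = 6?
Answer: 49/64 ≈ 0.76563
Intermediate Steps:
E = 7 (E = 12 - 5 = 7)
W(n) = 0
j(Q) = 7/Q
(W(C) + j((-1 - 4) - 3))**2 = (0 + 7/((-1 - 4) - 3))**2 = (0 + 7/(-5 - 3))**2 = (0 + 7/(-8))**2 = (0 + 7*(-1/8))**2 = (0 - 7/8)**2 = (-7/8)**2 = 49/64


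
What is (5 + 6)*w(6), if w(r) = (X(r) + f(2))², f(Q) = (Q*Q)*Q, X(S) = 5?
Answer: 1859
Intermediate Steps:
f(Q) = Q³ (f(Q) = Q²*Q = Q³)
w(r) = 169 (w(r) = (5 + 2³)² = (5 + 8)² = 13² = 169)
(5 + 6)*w(6) = (5 + 6)*169 = 11*169 = 1859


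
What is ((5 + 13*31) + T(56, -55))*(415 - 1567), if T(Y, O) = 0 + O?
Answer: -406656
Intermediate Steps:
T(Y, O) = O
((5 + 13*31) + T(56, -55))*(415 - 1567) = ((5 + 13*31) - 55)*(415 - 1567) = ((5 + 403) - 55)*(-1152) = (408 - 55)*(-1152) = 353*(-1152) = -406656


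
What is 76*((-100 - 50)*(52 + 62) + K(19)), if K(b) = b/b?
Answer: -1299524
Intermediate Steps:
K(b) = 1
76*((-100 - 50)*(52 + 62) + K(19)) = 76*((-100 - 50)*(52 + 62) + 1) = 76*(-150*114 + 1) = 76*(-17100 + 1) = 76*(-17099) = -1299524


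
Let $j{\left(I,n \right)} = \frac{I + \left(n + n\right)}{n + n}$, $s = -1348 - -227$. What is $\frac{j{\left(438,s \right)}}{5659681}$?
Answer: $\frac{22}{154743961} \approx 1.4217 \cdot 10^{-7}$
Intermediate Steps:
$s = -1121$ ($s = -1348 + 227 = -1121$)
$j{\left(I,n \right)} = \frac{I + 2 n}{2 n}$
$\frac{j{\left(438,s \right)}}{5659681} = \frac{\frac{1}{-1121} \left(-1121 + \frac{1}{2} \cdot 438\right)}{5659681} = - \frac{-1121 + 219}{1121} \cdot \frac{1}{5659681} = \left(- \frac{1}{1121}\right) \left(-902\right) \frac{1}{5659681} = \frac{902}{1121} \cdot \frac{1}{5659681} = \frac{22}{154743961}$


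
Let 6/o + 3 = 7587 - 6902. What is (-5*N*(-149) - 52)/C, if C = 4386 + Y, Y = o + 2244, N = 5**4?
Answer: 52920131/753611 ≈ 70.222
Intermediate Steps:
o = 3/341 (o = 6/(-3 + (7587 - 6902)) = 6/(-3 + 685) = 6/682 = 6*(1/682) = 3/341 ≈ 0.0087977)
N = 625
Y = 765207/341 (Y = 3/341 + 2244 = 765207/341 ≈ 2244.0)
C = 2260833/341 (C = 4386 + 765207/341 = 2260833/341 ≈ 6630.0)
(-5*N*(-149) - 52)/C = (-5*625*(-149) - 52)/(2260833/341) = (-3125*(-149) - 52)*(341/2260833) = (465625 - 52)*(341/2260833) = 465573*(341/2260833) = 52920131/753611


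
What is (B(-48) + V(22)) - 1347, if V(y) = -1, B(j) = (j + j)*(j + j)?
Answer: 7868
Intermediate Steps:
B(j) = 4*j**2 (B(j) = (2*j)*(2*j) = 4*j**2)
(B(-48) + V(22)) - 1347 = (4*(-48)**2 - 1) - 1347 = (4*2304 - 1) - 1347 = (9216 - 1) - 1347 = 9215 - 1347 = 7868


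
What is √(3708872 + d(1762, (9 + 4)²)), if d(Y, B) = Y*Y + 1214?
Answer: √6814730 ≈ 2610.5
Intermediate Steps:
d(Y, B) = 1214 + Y² (d(Y, B) = Y² + 1214 = 1214 + Y²)
√(3708872 + d(1762, (9 + 4)²)) = √(3708872 + (1214 + 1762²)) = √(3708872 + (1214 + 3104644)) = √(3708872 + 3105858) = √6814730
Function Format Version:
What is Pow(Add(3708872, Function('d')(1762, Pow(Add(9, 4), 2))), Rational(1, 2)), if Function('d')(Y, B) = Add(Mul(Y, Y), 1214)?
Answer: Pow(6814730, Rational(1, 2)) ≈ 2610.5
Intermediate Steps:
Function('d')(Y, B) = Add(1214, Pow(Y, 2)) (Function('d')(Y, B) = Add(Pow(Y, 2), 1214) = Add(1214, Pow(Y, 2)))
Pow(Add(3708872, Function('d')(1762, Pow(Add(9, 4), 2))), Rational(1, 2)) = Pow(Add(3708872, Add(1214, Pow(1762, 2))), Rational(1, 2)) = Pow(Add(3708872, Add(1214, 3104644)), Rational(1, 2)) = Pow(Add(3708872, 3105858), Rational(1, 2)) = Pow(6814730, Rational(1, 2))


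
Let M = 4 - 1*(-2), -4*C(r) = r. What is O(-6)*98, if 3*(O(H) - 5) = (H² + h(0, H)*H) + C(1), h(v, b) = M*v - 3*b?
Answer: -11221/6 ≈ -1870.2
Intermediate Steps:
C(r) = -r/4
M = 6 (M = 4 + 2 = 6)
h(v, b) = -3*b + 6*v (h(v, b) = 6*v - 3*b = -3*b + 6*v)
O(H) = 59/12 - 2*H²/3 (O(H) = 5 + ((H² + (-3*H + 6*0)*H) - ¼*1)/3 = 5 + ((H² + (-3*H + 0)*H) - ¼)/3 = 5 + ((H² + (-3*H)*H) - ¼)/3 = 5 + ((H² - 3*H²) - ¼)/3 = 5 + (-2*H² - ¼)/3 = 5 + (-¼ - 2*H²)/3 = 5 + (-1/12 - 2*H²/3) = 59/12 - 2*H²/3)
O(-6)*98 = (59/12 - ⅔*(-6)²)*98 = (59/12 - ⅔*36)*98 = (59/12 - 24)*98 = -229/12*98 = -11221/6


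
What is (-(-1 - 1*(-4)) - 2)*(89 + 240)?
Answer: -1645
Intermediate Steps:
(-(-1 - 1*(-4)) - 2)*(89 + 240) = (-(-1 + 4) - 2)*329 = (-1*3 - 2)*329 = (-3 - 2)*329 = -5*329 = -1645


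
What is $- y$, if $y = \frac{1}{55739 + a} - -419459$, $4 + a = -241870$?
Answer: $- \frac{78076000964}{186135} \approx -4.1946 \cdot 10^{5}$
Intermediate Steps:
$a = -241874$ ($a = -4 - 241870 = -241874$)
$y = \frac{78076000964}{186135}$ ($y = \frac{1}{55739 - 241874} - -419459 = \frac{1}{-186135} + 419459 = - \frac{1}{186135} + 419459 = \frac{78076000964}{186135} \approx 4.1946 \cdot 10^{5}$)
$- y = \left(-1\right) \frac{78076000964}{186135} = - \frac{78076000964}{186135}$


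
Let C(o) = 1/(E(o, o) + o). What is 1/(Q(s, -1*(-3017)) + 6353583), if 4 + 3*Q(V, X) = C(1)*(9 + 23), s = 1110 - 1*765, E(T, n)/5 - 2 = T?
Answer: 3/19060747 ≈ 1.5739e-7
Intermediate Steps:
E(T, n) = 10 + 5*T
C(o) = 1/(10 + 6*o) (C(o) = 1/((10 + 5*o) + o) = 1/(10 + 6*o))
s = 345 (s = 1110 - 765 = 345)
Q(V, X) = -2/3 (Q(V, X) = -4/3 + ((1/(2*(5 + 3*1)))*(9 + 23))/3 = -4/3 + ((1/(2*(5 + 3)))*32)/3 = -4/3 + (((1/2)/8)*32)/3 = -4/3 + (((1/2)*(1/8))*32)/3 = -4/3 + ((1/16)*32)/3 = -4/3 + (1/3)*2 = -4/3 + 2/3 = -2/3)
1/(Q(s, -1*(-3017)) + 6353583) = 1/(-2/3 + 6353583) = 1/(19060747/3) = 3/19060747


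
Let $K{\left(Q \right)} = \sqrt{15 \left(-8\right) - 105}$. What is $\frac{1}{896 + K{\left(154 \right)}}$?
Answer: $\frac{896}{803041} - \frac{15 i}{803041} \approx 0.0011158 - 1.8679 \cdot 10^{-5} i$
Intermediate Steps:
$K{\left(Q \right)} = 15 i$ ($K{\left(Q \right)} = \sqrt{-120 - 105} = \sqrt{-225} = 15 i$)
$\frac{1}{896 + K{\left(154 \right)}} = \frac{1}{896 + 15 i} = \frac{896 - 15 i}{803041}$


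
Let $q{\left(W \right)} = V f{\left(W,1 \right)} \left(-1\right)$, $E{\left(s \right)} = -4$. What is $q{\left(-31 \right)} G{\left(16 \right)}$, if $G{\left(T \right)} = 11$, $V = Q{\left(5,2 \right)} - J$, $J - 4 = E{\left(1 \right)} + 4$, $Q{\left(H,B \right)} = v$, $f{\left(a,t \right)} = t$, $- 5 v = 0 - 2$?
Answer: $\frac{198}{5} \approx 39.6$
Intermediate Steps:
$v = \frac{2}{5}$ ($v = - \frac{0 - 2}{5} = \left(- \frac{1}{5}\right) \left(-2\right) = \frac{2}{5} \approx 0.4$)
$Q{\left(H,B \right)} = \frac{2}{5}$
$J = 4$ ($J = 4 + \left(-4 + 4\right) = 4 + 0 = 4$)
$V = - \frac{18}{5}$ ($V = \frac{2}{5} - 4 = - \frac{18}{5} \approx -3.6$)
$q{\left(W \right)} = \frac{18}{5}$ ($q{\left(W \right)} = \left(- \frac{18}{5}\right) 1 \left(-1\right) = \left(- \frac{18}{5}\right) \left(-1\right) = \frac{18}{5}$)
$q{\left(-31 \right)} G{\left(16 \right)} = \frac{18}{5} \cdot 11 = \frac{198}{5}$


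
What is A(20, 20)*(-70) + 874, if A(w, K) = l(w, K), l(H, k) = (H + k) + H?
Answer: -3326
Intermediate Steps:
l(H, k) = k + 2*H
A(w, K) = K + 2*w
A(20, 20)*(-70) + 874 = (20 + 2*20)*(-70) + 874 = (20 + 40)*(-70) + 874 = 60*(-70) + 874 = -4200 + 874 = -3326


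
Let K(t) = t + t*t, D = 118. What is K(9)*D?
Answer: 10620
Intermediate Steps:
K(t) = t + t**2
K(9)*D = (9*(1 + 9))*118 = (9*10)*118 = 90*118 = 10620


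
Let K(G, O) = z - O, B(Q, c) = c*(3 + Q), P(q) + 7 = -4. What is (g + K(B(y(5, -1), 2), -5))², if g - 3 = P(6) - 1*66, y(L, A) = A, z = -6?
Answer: 5625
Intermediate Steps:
P(q) = -11 (P(q) = -7 - 4 = -11)
K(G, O) = -6 - O
g = -74 (g = 3 + (-11 - 1*66) = 3 + (-11 - 66) = 3 - 77 = -74)
(g + K(B(y(5, -1), 2), -5))² = (-74 + (-6 - 1*(-5)))² = (-74 + (-6 + 5))² = (-74 - 1)² = (-75)² = 5625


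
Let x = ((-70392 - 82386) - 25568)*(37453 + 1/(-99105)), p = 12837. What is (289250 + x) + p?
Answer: -661951099789009/99105 ≈ -6.6793e+9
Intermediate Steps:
x = -661981038121144/99105 (x = (-152778 - 25568)*(37453 - 1/99105) = -178346*3711779564/99105 = -661981038121144/99105 ≈ -6.6796e+9)
(289250 + x) + p = (289250 - 661981038121144/99105) + 12837 = -661952371999894/99105 + 12837 = -661951099789009/99105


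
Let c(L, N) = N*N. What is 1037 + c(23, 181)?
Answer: 33798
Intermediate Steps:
c(L, N) = N²
1037 + c(23, 181) = 1037 + 181² = 1037 + 32761 = 33798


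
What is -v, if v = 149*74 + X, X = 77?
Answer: -11103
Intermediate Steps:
v = 11103 (v = 149*74 + 77 = 11026 + 77 = 11103)
-v = -1*11103 = -11103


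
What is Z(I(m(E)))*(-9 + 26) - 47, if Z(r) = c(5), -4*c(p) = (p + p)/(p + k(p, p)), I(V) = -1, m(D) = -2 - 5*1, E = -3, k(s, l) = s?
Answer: -205/4 ≈ -51.250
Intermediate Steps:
m(D) = -7 (m(D) = -2 - 5 = -7)
c(p) = -1/4 (c(p) = -(p + p)/(4*(p + p)) = -2*p/(4*(2*p)) = -2*p*1/(2*p)/4 = -1/4*1 = -1/4)
Z(r) = -1/4
Z(I(m(E)))*(-9 + 26) - 47 = -(-9 + 26)/4 - 47 = -1/4*17 - 47 = -17/4 - 47 = -205/4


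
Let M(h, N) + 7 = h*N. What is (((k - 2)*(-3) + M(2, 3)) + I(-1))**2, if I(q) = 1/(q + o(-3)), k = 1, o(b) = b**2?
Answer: 289/64 ≈ 4.5156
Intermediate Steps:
M(h, N) = -7 + N*h (M(h, N) = -7 + h*N = -7 + N*h)
I(q) = 1/(9 + q) (I(q) = 1/(q + (-3)**2) = 1/(q + 9) = 1/(9 + q))
(((k - 2)*(-3) + M(2, 3)) + I(-1))**2 = (((1 - 2)*(-3) + (-7 + 3*2)) + 1/(9 - 1))**2 = ((-1*(-3) + (-7 + 6)) + 1/8)**2 = ((3 - 1) + 1/8)**2 = (2 + 1/8)**2 = (17/8)**2 = 289/64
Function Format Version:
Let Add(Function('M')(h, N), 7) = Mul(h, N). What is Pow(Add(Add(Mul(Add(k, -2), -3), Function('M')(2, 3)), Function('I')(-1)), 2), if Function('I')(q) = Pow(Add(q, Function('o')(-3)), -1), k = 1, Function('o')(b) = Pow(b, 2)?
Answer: Rational(289, 64) ≈ 4.5156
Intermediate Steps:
Function('M')(h, N) = Add(-7, Mul(N, h)) (Function('M')(h, N) = Add(-7, Mul(h, N)) = Add(-7, Mul(N, h)))
Function('I')(q) = Pow(Add(9, q), -1) (Function('I')(q) = Pow(Add(q, Pow(-3, 2)), -1) = Pow(Add(q, 9), -1) = Pow(Add(9, q), -1))
Pow(Add(Add(Mul(Add(k, -2), -3), Function('M')(2, 3)), Function('I')(-1)), 2) = Pow(Add(Add(Mul(Add(1, -2), -3), Add(-7, Mul(3, 2))), Pow(Add(9, -1), -1)), 2) = Pow(Add(Add(Mul(-1, -3), Add(-7, 6)), Pow(8, -1)), 2) = Pow(Add(Add(3, -1), Rational(1, 8)), 2) = Pow(Add(2, Rational(1, 8)), 2) = Pow(Rational(17, 8), 2) = Rational(289, 64)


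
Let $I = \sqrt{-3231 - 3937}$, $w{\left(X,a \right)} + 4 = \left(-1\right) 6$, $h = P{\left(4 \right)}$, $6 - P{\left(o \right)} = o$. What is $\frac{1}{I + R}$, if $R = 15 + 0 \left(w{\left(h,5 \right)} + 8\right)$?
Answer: $\frac{15}{7393} - \frac{32 i \sqrt{7}}{7393} \approx 0.0020289 - 0.011452 i$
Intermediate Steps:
$P{\left(o \right)} = 6 - o$
$h = 2$ ($h = 6 - 4 = 2$)
$w{\left(X,a \right)} = -10$ ($w{\left(X,a \right)} = -4 - 6 = -10$)
$I = 32 i \sqrt{7}$ ($I = \sqrt{-7168} = 32 i \sqrt{7} \approx 84.664 i$)
$R = 15$ ($R = 15 + 0 \left(-10 + 8\right) = 15 + 0 \left(-2\right) = 15 + 0 = 15$)
$\frac{1}{I + R} = \frac{1}{32 i \sqrt{7} + 15} = \frac{1}{15 + 32 i \sqrt{7}}$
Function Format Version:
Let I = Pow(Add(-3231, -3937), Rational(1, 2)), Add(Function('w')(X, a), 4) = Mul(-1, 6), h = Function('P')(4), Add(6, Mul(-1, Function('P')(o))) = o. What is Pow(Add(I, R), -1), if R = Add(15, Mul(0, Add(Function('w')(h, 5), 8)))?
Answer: Add(Rational(15, 7393), Mul(Rational(-32, 7393), I, Pow(7, Rational(1, 2)))) ≈ Add(0.0020289, Mul(-0.011452, I))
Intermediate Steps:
Function('P')(o) = Add(6, Mul(-1, o))
h = 2 (h = Add(6, Mul(-1, 4)) = Add(6, -4) = 2)
Function('w')(X, a) = -10 (Function('w')(X, a) = Add(-4, Mul(-1, 6)) = Add(-4, -6) = -10)
I = Mul(32, I, Pow(7, Rational(1, 2))) (I = Pow(-7168, Rational(1, 2)) = Mul(32, I, Pow(7, Rational(1, 2))) ≈ Mul(84.664, I))
R = 15 (R = Add(15, Mul(0, Add(-10, 8))) = Add(15, Mul(0, -2)) = Add(15, 0) = 15)
Pow(Add(I, R), -1) = Pow(Add(Mul(32, I, Pow(7, Rational(1, 2))), 15), -1) = Pow(Add(15, Mul(32, I, Pow(7, Rational(1, 2)))), -1)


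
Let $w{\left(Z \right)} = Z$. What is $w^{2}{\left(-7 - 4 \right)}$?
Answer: $121$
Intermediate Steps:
$w^{2}{\left(-7 - 4 \right)} = \left(-7 - 4\right)^{2} = \left(-11\right)^{2} = 121$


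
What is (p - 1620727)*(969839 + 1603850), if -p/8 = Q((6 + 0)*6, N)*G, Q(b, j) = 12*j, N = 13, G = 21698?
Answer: -73864439346559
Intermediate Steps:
p = -27079104 (p = -8*12*13*21698 = -1248*21698 = -8*3384888 = -27079104)
(p - 1620727)*(969839 + 1603850) = (-27079104 - 1620727)*(969839 + 1603850) = -28699831*2573689 = -73864439346559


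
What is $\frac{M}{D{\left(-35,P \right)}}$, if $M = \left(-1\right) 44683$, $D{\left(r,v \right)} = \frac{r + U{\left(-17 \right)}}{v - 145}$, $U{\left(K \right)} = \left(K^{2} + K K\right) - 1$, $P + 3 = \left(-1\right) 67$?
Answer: $\frac{9606845}{542} \approx 17725.0$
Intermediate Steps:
$P = -70$ ($P = -3 - 67 = -70$)
$U{\left(K \right)} = -1 + 2 K^{2}$ ($U{\left(K \right)} = \left(K^{2} + K^{2}\right) - 1 = 2 K^{2} - 1 = -1 + 2 K^{2}$)
$D{\left(r,v \right)} = \frac{577 + r}{-145 + v}$ ($D{\left(r,v \right)} = \frac{r - \left(1 - 2 \left(-17\right)^{2}\right)}{v - 145} = \frac{r + \left(-1 + 2 \cdot 289\right)}{-145 + v} = \frac{r + \left(-1 + 578\right)}{-145 + v} = \frac{r + 577}{-145 + v} = \frac{577 + r}{-145 + v}$)
$M = -44683$
$\frac{M}{D{\left(-35,P \right)}} = - \frac{44683}{\frac{1}{-145 - 70} \left(577 - 35\right)} = - \frac{44683}{\frac{1}{-215} \cdot 542} = - \frac{44683}{\left(- \frac{1}{215}\right) 542} = - \frac{44683}{- \frac{542}{215}} = \left(-44683\right) \left(- \frac{215}{542}\right) = \frac{9606845}{542}$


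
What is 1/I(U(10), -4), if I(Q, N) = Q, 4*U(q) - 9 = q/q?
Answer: 2/5 ≈ 0.40000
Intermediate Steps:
U(q) = 5/2 (U(q) = 9/4 + (q/q)/4 = 9/4 + (1/4)*1 = 9/4 + 1/4 = 5/2)
1/I(U(10), -4) = 1/(5/2) = 2/5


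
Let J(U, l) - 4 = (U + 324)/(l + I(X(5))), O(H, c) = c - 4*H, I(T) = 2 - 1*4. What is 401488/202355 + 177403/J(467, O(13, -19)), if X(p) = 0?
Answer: -2620381694233/100975145 ≈ -25951.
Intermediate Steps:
I(T) = -2 (I(T) = 2 - 4 = -2)
J(U, l) = 4 + (324 + U)/(-2 + l) (J(U, l) = 4 + (U + 324)/(l - 2) = 4 + (324 + U)/(-2 + l))
401488/202355 + 177403/J(467, O(13, -19)) = 401488/202355 + 177403/(((316 + 467 + 4*(-19 - 4*13))/(-2 + (-19 - 4*13)))) = 401488*(1/202355) + 177403/(((316 + 467 + 4*(-19 - 52))/(-2 + (-19 - 52)))) = 401488/202355 + 177403/(((316 + 467 + 4*(-71))/(-2 - 71))) = 401488/202355 + 177403/(((316 + 467 - 284)/(-73))) = 401488/202355 + 177403/((-1/73*499)) = 401488/202355 + 177403/(-499/73) = 401488/202355 + 177403*(-73/499) = 401488/202355 - 12950419/499 = -2620381694233/100975145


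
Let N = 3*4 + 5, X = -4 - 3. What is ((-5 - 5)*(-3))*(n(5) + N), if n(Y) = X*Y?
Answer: -540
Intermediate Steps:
X = -7
n(Y) = -7*Y
N = 17 (N = 12 + 5 = 17)
((-5 - 5)*(-3))*(n(5) + N) = ((-5 - 5)*(-3))*(-7*5 + 17) = (-10*(-3))*(-35 + 17) = 30*(-18) = -540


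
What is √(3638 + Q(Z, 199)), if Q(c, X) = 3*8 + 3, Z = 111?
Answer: √3665 ≈ 60.539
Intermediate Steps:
Q(c, X) = 27 (Q(c, X) = 24 + 3 = 27)
√(3638 + Q(Z, 199)) = √(3638 + 27) = √3665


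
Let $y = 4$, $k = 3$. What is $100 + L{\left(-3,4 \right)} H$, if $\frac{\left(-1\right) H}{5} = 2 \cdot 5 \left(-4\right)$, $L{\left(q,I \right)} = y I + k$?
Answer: $3900$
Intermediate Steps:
$L{\left(q,I \right)} = 3 + 4 I$ ($L{\left(q,I \right)} = 4 I + 3 = 3 + 4 I$)
$H = 200$ ($H = - 5 \cdot 2 \cdot 5 \left(-4\right) = - 5 \cdot 10 \left(-4\right) = \left(-5\right) \left(-40\right) = 200$)
$100 + L{\left(-3,4 \right)} H = 100 + \left(3 + 4 \cdot 4\right) 200 = 100 + \left(3 + 16\right) 200 = 100 + 19 \cdot 200 = 100 + 3800 = 3900$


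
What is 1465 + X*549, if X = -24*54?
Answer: -710039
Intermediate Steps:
X = -1296
1465 + X*549 = 1465 - 1296*549 = 1465 - 711504 = -710039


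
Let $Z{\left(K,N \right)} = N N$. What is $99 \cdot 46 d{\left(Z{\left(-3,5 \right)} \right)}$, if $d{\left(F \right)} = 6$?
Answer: $27324$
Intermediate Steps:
$Z{\left(K,N \right)} = N^{2}$
$99 \cdot 46 d{\left(Z{\left(-3,5 \right)} \right)} = 99 \cdot 46 \cdot 6 = 4554 \cdot 6 = 27324$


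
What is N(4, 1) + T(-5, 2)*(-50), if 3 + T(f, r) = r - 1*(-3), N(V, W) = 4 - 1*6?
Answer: -102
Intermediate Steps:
N(V, W) = -2 (N(V, W) = 4 - 6 = -2)
T(f, r) = r (T(f, r) = -3 + (r - 1*(-3)) = -3 + (r + 3) = -3 + (3 + r) = r)
N(4, 1) + T(-5, 2)*(-50) = -2 + 2*(-50) = -2 - 100 = -102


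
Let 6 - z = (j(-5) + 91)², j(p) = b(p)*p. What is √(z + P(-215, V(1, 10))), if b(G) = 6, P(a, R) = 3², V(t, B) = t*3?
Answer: I*√3706 ≈ 60.877*I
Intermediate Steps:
V(t, B) = 3*t
P(a, R) = 9
j(p) = 6*p
z = -3715 (z = 6 - (6*(-5) + 91)² = 6 - (-30 + 91)² = 6 - 1*61² = 6 - 1*3721 = 6 - 3721 = -3715)
√(z + P(-215, V(1, 10))) = √(-3715 + 9) = √(-3706) = I*√3706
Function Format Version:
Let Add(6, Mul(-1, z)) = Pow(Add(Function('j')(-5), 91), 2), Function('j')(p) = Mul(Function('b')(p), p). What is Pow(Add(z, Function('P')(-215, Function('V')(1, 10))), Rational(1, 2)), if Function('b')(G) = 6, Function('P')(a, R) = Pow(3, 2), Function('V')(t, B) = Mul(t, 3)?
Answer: Mul(I, Pow(3706, Rational(1, 2))) ≈ Mul(60.877, I)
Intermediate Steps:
Function('V')(t, B) = Mul(3, t)
Function('P')(a, R) = 9
Function('j')(p) = Mul(6, p)
z = -3715 (z = Add(6, Mul(-1, Pow(Add(Mul(6, -5), 91), 2))) = Add(6, Mul(-1, Pow(Add(-30, 91), 2))) = Add(6, Mul(-1, Pow(61, 2))) = Add(6, Mul(-1, 3721)) = Add(6, -3721) = -3715)
Pow(Add(z, Function('P')(-215, Function('V')(1, 10))), Rational(1, 2)) = Pow(Add(-3715, 9), Rational(1, 2)) = Pow(-3706, Rational(1, 2)) = Mul(I, Pow(3706, Rational(1, 2)))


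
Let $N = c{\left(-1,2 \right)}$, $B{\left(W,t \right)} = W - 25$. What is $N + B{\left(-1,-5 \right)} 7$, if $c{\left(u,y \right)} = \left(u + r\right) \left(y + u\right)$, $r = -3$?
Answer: $-186$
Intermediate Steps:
$c{\left(u,y \right)} = \left(-3 + u\right) \left(u + y\right)$ ($c{\left(u,y \right)} = \left(u - 3\right) \left(y + u\right) = \left(-3 + u\right) \left(u + y\right)$)
$B{\left(W,t \right)} = -25 + W$ ($B{\left(W,t \right)} = W - 25 = -25 + W$)
$N = -4$ ($N = \left(-1\right)^{2} - -3 - 6 - 2 = 1 + 3 - 6 - 2 = -4$)
$N + B{\left(-1,-5 \right)} 7 = -4 + \left(-25 - 1\right) 7 = -4 - 182 = -186$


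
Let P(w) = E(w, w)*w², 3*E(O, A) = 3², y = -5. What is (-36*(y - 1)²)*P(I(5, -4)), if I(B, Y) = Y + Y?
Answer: -248832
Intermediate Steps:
I(B, Y) = 2*Y
E(O, A) = 3 (E(O, A) = (⅓)*3² = (⅓)*9 = 3)
P(w) = 3*w²
(-36*(y - 1)²)*P(I(5, -4)) = (-36*(-5 - 1)²)*(3*(2*(-4))²) = (-36*(-6)²)*(3*(-8)²) = (-36*36)*(3*64) = -1296*192 = -248832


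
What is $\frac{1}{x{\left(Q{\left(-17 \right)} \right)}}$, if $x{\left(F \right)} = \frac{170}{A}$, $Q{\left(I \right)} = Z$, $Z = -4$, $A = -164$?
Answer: $- \frac{82}{85} \approx -0.96471$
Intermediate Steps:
$Q{\left(I \right)} = -4$
$x{\left(F \right)} = - \frac{85}{82}$ ($x{\left(F \right)} = \frac{170}{-164} = 170 \left(- \frac{1}{164}\right) = - \frac{85}{82}$)
$\frac{1}{x{\left(Q{\left(-17 \right)} \right)}} = \frac{1}{- \frac{85}{82}} = - \frac{82}{85}$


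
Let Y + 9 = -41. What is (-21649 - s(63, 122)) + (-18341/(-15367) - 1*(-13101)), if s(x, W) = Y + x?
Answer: -131538546/15367 ≈ -8559.8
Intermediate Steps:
Y = -50 (Y = -9 - 41 = -50)
s(x, W) = -50 + x
(-21649 - s(63, 122)) + (-18341/(-15367) - 1*(-13101)) = (-21649 - (-50 + 63)) + (-18341/(-15367) - 1*(-13101)) = (-21649 - 1*13) + (-18341*(-1/15367) + 13101) = (-21649 - 13) + (18341/15367 + 13101) = -21662 + 201341408/15367 = -131538546/15367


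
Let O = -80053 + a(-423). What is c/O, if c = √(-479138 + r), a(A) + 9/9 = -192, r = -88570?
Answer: -I*√141927/40123 ≈ -0.0093894*I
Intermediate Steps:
a(A) = -193 (a(A) = -1 - 192 = -193)
O = -80246 (O = -80053 - 193 = -80246)
c = 2*I*√141927 (c = √(-479138 - 88570) = √(-567708) = 2*I*√141927 ≈ 753.46*I)
c/O = (2*I*√141927)/(-80246) = (2*I*√141927)*(-1/80246) = -I*√141927/40123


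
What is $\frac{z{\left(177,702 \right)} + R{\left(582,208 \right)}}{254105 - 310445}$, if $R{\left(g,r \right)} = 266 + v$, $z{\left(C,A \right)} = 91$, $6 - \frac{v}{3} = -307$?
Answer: $- \frac{36}{1565} \approx -0.023003$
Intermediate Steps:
$v = 939$ ($v = 18 - -921 = 18 + 921 = 939$)
$R{\left(g,r \right)} = 1205$ ($R{\left(g,r \right)} = 266 + 939 = 1205$)
$\frac{z{\left(177,702 \right)} + R{\left(582,208 \right)}}{254105 - 310445} = \frac{91 + 1205}{254105 - 310445} = \frac{1296}{-56340} = 1296 \left(- \frac{1}{56340}\right) = - \frac{36}{1565}$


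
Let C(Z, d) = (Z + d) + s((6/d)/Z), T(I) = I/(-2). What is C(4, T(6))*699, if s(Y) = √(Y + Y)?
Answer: 699 + 699*I ≈ 699.0 + 699.0*I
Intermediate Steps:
T(I) = -I/2 (T(I) = I*(-½) = -I/2)
s(Y) = √2*√Y (s(Y) = √(2*Y) = √2*√Y)
C(Z, d) = Z + d + 2*√3*√(1/(Z*d)) (C(Z, d) = (Z + d) + √2*√((6/d)/Z) = (Z + d) + √2*√(6/(Z*d)) = (Z + d) + √2*(√6*√(1/(Z*d))) = (Z + d) + 2*√3*√(1/(Z*d)) = Z + d + 2*√3*√(1/(Z*d)))
C(4, T(6))*699 = (4 - ½*6 + 2*√3*√(1/(4*((-½*6)))))*699 = (4 - 3 + 2*√3*√((¼)/(-3)))*699 = (4 - 3 + 2*√3*√((¼)*(-⅓)))*699 = (4 - 3 + 2*√3*√(-1/12))*699 = (4 - 3 + 2*√3*(I*√3/6))*699 = (4 - 3 + I)*699 = (1 + I)*699 = 699 + 699*I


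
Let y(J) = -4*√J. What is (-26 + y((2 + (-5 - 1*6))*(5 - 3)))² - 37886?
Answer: -37498 + 624*I*√2 ≈ -37498.0 + 882.47*I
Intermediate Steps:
(-26 + y((2 + (-5 - 1*6))*(5 - 3)))² - 37886 = (-26 - 4*√(2 + (-5 - 1*6))*√(5 - 3))² - 37886 = (-26 - 4*√2*√(2 + (-5 - 6)))² - 37886 = (-26 - 4*√2*√(2 - 11))² - 37886 = (-26 - 4*3*I*√2)² - 37886 = (-26 - 12*I*√2)² - 37886 = -37886 + (-26 - 12*I*√2)²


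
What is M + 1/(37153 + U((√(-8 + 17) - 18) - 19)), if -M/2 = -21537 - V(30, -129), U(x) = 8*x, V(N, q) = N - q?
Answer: 1600340353/36881 ≈ 43392.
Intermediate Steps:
M = 43392 (M = -2*(-21537 - (30 - 1*(-129))) = -2*(-21537 - (30 + 129)) = -2*(-21537 - 1*159) = -2*(-21537 - 159) = -2*(-21696) = 43392)
M + 1/(37153 + U((√(-8 + 17) - 18) - 19)) = 43392 + 1/(37153 + 8*((√(-8 + 17) - 18) - 19)) = 43392 + 1/(37153 + 8*((√9 - 18) - 19)) = 43392 + 1/(37153 + 8*((3 - 18) - 19)) = 43392 + 1/(37153 + 8*(-15 - 19)) = 43392 + 1/(37153 + 8*(-34)) = 43392 + 1/(37153 - 272) = 43392 + 1/36881 = 1600340353/36881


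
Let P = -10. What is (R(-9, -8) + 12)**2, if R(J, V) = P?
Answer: 4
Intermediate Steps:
R(J, V) = -10
(R(-9, -8) + 12)**2 = (-10 + 12)**2 = 2**2 = 4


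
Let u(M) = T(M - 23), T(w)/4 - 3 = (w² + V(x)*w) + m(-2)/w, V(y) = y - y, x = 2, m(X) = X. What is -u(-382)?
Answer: -265725368/405 ≈ -6.5611e+5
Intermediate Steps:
V(y) = 0
T(w) = 12 - 8/w + 4*w² (T(w) = 12 + 4*((w² + 0*w) - 2/w) = 12 + 4*((w² + 0) - 2/w) = 12 + 4*(w² - 2/w) = 12 + (-8/w + 4*w²) = 12 - 8/w + 4*w²)
u(M) = 12 - 8/(-23 + M) + 4*(-23 + M)² (u(M) = 12 - 8/(M - 23) + 4*(M - 23)² = 12 - 8/(-23 + M) + 4*(-23 + M)²)
-u(-382) = -4*(-2 + (-23 - 382)*(3 + (-23 - 382)²))/(-23 - 382) = -4*(-2 - 405*(3 + (-405)²))/(-405) = -4*(-1)*(-2 - 405*(3 + 164025))/405 = -4*(-1)*(-2 - 405*164028)/405 = -4*(-1)*(-2 - 66431340)/405 = -4*(-1)*(-66431342)/405 = -1*265725368/405 = -265725368/405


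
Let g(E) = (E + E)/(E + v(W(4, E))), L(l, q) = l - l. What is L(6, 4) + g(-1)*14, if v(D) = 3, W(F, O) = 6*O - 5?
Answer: -14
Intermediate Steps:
W(F, O) = -5 + 6*O
L(l, q) = 0
g(E) = 2*E/(3 + E) (g(E) = (E + E)/(E + 3) = (2*E)/(3 + E) = 2*E/(3 + E))
L(6, 4) + g(-1)*14 = 0 + (2*(-1)/(3 - 1))*14 = 0 + (2*(-1)/2)*14 = 0 + (2*(-1)*(½))*14 = 0 - 1*14 = 0 - 14 = -14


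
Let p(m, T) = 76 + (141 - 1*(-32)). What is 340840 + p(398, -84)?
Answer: 341089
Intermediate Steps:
p(m, T) = 249 (p(m, T) = 76 + (141 + 32) = 76 + 173 = 249)
340840 + p(398, -84) = 340840 + 249 = 341089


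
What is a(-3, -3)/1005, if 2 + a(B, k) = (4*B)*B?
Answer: 34/1005 ≈ 0.033831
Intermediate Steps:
a(B, k) = -2 + 4*B² (a(B, k) = -2 + (4*B)*B = -2 + 4*B²)
a(-3, -3)/1005 = (-2 + 4*(-3)²)/1005 = (-2 + 4*9)/1005 = (-2 + 36)/1005 = (1/1005)*34 = 34/1005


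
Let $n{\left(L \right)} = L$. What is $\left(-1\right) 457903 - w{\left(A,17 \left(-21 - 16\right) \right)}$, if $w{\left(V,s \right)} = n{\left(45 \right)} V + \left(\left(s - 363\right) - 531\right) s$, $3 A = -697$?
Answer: $-1405415$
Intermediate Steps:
$A = - \frac{697}{3}$ ($A = \frac{1}{3} \left(-697\right) = - \frac{697}{3} \approx -232.33$)
$w{\left(V,s \right)} = 45 V + s \left(-894 + s\right)$ ($w{\left(V,s \right)} = 45 V + \left(\left(s - 363\right) - 531\right) s = 45 V + \left(\left(-363 + s\right) - 531\right) s = 45 V + \left(-894 + s\right) s = 45 V + s \left(-894 + s\right)$)
$\left(-1\right) 457903 - w{\left(A,17 \left(-21 - 16\right) \right)} = \left(-1\right) 457903 - \left(\left(17 \left(-21 - 16\right)\right)^{2} - 894 \cdot 17 \left(-21 - 16\right) + 45 \left(- \frac{697}{3}\right)\right) = -457903 - \left(\left(17 \left(-37\right)\right)^{2} - 894 \cdot 17 \left(-37\right) - 10455\right) = -457903 - \left(\left(-629\right)^{2} - -562326 - 10455\right) = -457903 - \left(395641 + 562326 - 10455\right) = -457903 - 947512 = -1405415$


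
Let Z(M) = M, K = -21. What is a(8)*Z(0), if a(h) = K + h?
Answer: 0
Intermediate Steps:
a(h) = -21 + h
a(8)*Z(0) = (-21 + 8)*0 = -13*0 = 0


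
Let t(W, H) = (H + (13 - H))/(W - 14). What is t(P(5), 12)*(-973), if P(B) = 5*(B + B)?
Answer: -12649/36 ≈ -351.36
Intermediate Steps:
P(B) = 10*B (P(B) = 5*(2*B) = 10*B)
t(W, H) = 13/(-14 + W)
t(P(5), 12)*(-973) = (13/(-14 + 10*5))*(-973) = (13/(-14 + 50))*(-973) = (13/36)*(-973) = -12649/36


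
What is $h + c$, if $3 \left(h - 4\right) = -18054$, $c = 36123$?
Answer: $30109$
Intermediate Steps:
$h = -6014$ ($h = 4 + \frac{1}{3} \left(-18054\right) = 4 - 6018 = -6014$)
$h + c = -6014 + 36123 = 30109$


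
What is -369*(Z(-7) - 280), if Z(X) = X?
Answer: 105903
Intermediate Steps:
-369*(Z(-7) - 280) = -369*(-7 - 280) = -369*(-287) = 105903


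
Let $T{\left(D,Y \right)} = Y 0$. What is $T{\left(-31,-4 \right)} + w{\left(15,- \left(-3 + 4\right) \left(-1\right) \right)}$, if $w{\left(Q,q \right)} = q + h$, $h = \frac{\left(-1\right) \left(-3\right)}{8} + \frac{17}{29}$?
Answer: $\frac{455}{232} \approx 1.9612$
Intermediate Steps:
$T{\left(D,Y \right)} = 0$
$h = \frac{223}{232}$ ($h = 3 \cdot \frac{1}{8} + 17 \cdot \frac{1}{29} = \frac{3}{8} + \frac{17}{29} = \frac{223}{232} \approx 0.96121$)
$w{\left(Q,q \right)} = \frac{223}{232} + q$ ($w{\left(Q,q \right)} = q + \frac{223}{232} = \frac{223}{232} + q$)
$T{\left(-31,-4 \right)} + w{\left(15,- \left(-3 + 4\right) \left(-1\right) \right)} = 0 - \left(- \frac{223}{232} + \left(-3 + 4\right) \left(-1\right)\right) = 0 - \left(- \frac{223}{232} + 1 \left(-1\right)\right) = 0 + \left(\frac{223}{232} - -1\right) = 0 + \left(\frac{223}{232} + 1\right) = 0 + \frac{455}{232} = \frac{455}{232}$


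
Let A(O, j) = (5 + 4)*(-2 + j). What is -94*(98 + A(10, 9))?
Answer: -15134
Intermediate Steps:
A(O, j) = -18 + 9*j (A(O, j) = 9*(-2 + j) = -18 + 9*j)
-94*(98 + A(10, 9)) = -94*(98 + (-18 + 9*9)) = -94*(98 + (-18 + 81)) = -94*(98 + 63) = -94*161 = -15134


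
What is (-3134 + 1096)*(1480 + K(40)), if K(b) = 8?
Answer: -3032544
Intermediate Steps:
(-3134 + 1096)*(1480 + K(40)) = (-3134 + 1096)*(1480 + 8) = -2038*1488 = -3032544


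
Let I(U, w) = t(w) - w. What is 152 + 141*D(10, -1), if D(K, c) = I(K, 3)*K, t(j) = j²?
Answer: 8612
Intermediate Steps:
I(U, w) = w² - w
D(K, c) = 6*K (D(K, c) = (3*(-1 + 3))*K = (3*2)*K = 6*K)
152 + 141*D(10, -1) = 152 + 141*(6*10) = 152 + 141*60 = 152 + 8460 = 8612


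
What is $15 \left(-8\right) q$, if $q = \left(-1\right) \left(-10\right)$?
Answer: $-1200$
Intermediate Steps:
$q = 10$
$15 \left(-8\right) q = 15 \left(-8\right) 10 = \left(-120\right) 10 = -1200$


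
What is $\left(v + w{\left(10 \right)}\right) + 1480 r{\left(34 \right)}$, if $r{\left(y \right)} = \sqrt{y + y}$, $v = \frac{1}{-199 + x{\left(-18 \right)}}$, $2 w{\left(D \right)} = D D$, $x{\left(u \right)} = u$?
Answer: $\frac{10849}{217} + 2960 \sqrt{17} \approx 12254.0$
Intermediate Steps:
$w{\left(D \right)} = \frac{D^{2}}{2}$ ($w{\left(D \right)} = \frac{D D}{2} = \frac{D^{2}}{2}$)
$v = - \frac{1}{217}$ ($v = \frac{1}{-199 - 18} = \frac{1}{-217} = - \frac{1}{217} \approx -0.0046083$)
$r{\left(y \right)} = \sqrt{2} \sqrt{y}$ ($r{\left(y \right)} = \sqrt{2 y} = \sqrt{2} \sqrt{y}$)
$\left(v + w{\left(10 \right)}\right) + 1480 r{\left(34 \right)} = \left(- \frac{1}{217} + \frac{10^{2}}{2}\right) + 1480 \sqrt{2} \sqrt{34} = \left(- \frac{1}{217} + \frac{1}{2} \cdot 100\right) + 1480 \cdot 2 \sqrt{17} = \left(- \frac{1}{217} + 50\right) + 2960 \sqrt{17} = \frac{10849}{217} + 2960 \sqrt{17}$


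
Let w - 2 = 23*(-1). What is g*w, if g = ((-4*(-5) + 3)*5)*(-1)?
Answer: 2415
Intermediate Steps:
w = -21 (w = 2 + 23*(-1) = 2 - 23 = -21)
g = -115 (g = ((20 + 3)*5)*(-1) = (23*5)*(-1) = 115*(-1) = -115)
g*w = -115*(-21) = 2415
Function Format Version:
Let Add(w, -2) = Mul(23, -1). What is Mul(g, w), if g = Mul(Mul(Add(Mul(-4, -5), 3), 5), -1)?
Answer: 2415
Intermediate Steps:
w = -21 (w = Add(2, Mul(23, -1)) = Add(2, -23) = -21)
g = -115 (g = Mul(Mul(Add(20, 3), 5), -1) = Mul(Mul(23, 5), -1) = Mul(115, -1) = -115)
Mul(g, w) = Mul(-115, -21) = 2415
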